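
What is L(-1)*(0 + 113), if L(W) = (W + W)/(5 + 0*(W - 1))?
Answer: -226/5 ≈ -45.200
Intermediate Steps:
L(W) = 2*W/5 (L(W) = (2*W)/(5 + 0*(-1 + W)) = (2*W)/(5 + 0) = (2*W)/5 = (2*W)*(⅕) = 2*W/5)
L(-1)*(0 + 113) = ((⅖)*(-1))*(0 + 113) = -⅖*113 = -226/5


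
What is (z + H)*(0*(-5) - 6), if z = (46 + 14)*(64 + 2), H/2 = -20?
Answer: -23520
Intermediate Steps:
H = -40 (H = 2*(-20) = -40)
z = 3960 (z = 60*66 = 3960)
(z + H)*(0*(-5) - 6) = (3960 - 40)*(0*(-5) - 6) = 3920*(0 - 6) = 3920*(-6) = -23520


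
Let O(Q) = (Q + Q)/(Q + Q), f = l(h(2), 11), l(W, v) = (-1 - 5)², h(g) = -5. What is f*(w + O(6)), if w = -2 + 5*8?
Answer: 1404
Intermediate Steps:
l(W, v) = 36 (l(W, v) = (-6)² = 36)
w = 38 (w = -2 + 40 = 38)
f = 36
O(Q) = 1 (O(Q) = (2*Q)/((2*Q)) = (2*Q)*(1/(2*Q)) = 1)
f*(w + O(6)) = 36*(38 + 1) = 36*39 = 1404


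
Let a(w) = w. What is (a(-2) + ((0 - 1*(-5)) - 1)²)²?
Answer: 196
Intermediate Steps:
(a(-2) + ((0 - 1*(-5)) - 1)²)² = (-2 + ((0 - 1*(-5)) - 1)²)² = (-2 + ((0 + 5) - 1)²)² = (-2 + (5 - 1)²)² = (-2 + 4²)² = (-2 + 16)² = 14² = 196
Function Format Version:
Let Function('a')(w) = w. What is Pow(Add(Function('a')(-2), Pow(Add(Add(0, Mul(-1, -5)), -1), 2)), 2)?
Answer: 196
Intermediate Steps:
Pow(Add(Function('a')(-2), Pow(Add(Add(0, Mul(-1, -5)), -1), 2)), 2) = Pow(Add(-2, Pow(Add(Add(0, Mul(-1, -5)), -1), 2)), 2) = Pow(Add(-2, Pow(Add(Add(0, 5), -1), 2)), 2) = Pow(Add(-2, Pow(Add(5, -1), 2)), 2) = Pow(Add(-2, Pow(4, 2)), 2) = Pow(Add(-2, 16), 2) = Pow(14, 2) = 196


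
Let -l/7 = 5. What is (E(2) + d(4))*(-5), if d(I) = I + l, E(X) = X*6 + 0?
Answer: 95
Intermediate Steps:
l = -35 (l = -7*5 = -35)
E(X) = 6*X (E(X) = 6*X + 0 = 6*X)
d(I) = -35 + I (d(I) = I - 35 = -35 + I)
(E(2) + d(4))*(-5) = (6*2 + (-35 + 4))*(-5) = (12 - 31)*(-5) = -19*(-5) = 95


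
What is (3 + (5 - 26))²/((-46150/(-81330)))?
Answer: 2635092/4615 ≈ 570.98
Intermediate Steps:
(3 + (5 - 26))²/((-46150/(-81330))) = (3 - 21)²/((-46150*(-1/81330))) = (-18)²/(4615/8133) = 324*(8133/4615) = 2635092/4615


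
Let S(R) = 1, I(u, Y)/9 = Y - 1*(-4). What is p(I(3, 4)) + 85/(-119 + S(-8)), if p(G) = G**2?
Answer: 611627/118 ≈ 5183.3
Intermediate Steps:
I(u, Y) = 36 + 9*Y (I(u, Y) = 9*(Y - 1*(-4)) = 9*(Y + 4) = 9*(4 + Y) = 36 + 9*Y)
p(I(3, 4)) + 85/(-119 + S(-8)) = (36 + 9*4)**2 + 85/(-119 + 1) = (36 + 36)**2 + 85/(-118) = 72**2 + 85*(-1/118) = 5184 - 85/118 = 611627/118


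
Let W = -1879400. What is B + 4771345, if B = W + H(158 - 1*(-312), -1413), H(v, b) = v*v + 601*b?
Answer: 2263632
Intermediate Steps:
H(v, b) = v² + 601*b
B = -2507713 (B = -1879400 + ((158 - 1*(-312))² + 601*(-1413)) = -1879400 + ((158 + 312)² - 849213) = -1879400 + (470² - 849213) = -1879400 + (220900 - 849213) = -1879400 - 628313 = -2507713)
B + 4771345 = -2507713 + 4771345 = 2263632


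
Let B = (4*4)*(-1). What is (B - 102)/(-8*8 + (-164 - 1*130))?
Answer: 59/179 ≈ 0.32961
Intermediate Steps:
B = -16 (B = 16*(-1) = -16)
(B - 102)/(-8*8 + (-164 - 1*130)) = (-16 - 102)/(-8*8 + (-164 - 1*130)) = -118/(-64 + (-164 - 130)) = -118/(-64 - 294) = -118/(-358) = -118*(-1/358) = 59/179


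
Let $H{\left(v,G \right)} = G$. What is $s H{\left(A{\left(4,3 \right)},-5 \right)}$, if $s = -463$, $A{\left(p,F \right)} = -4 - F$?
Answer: $2315$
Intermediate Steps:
$s H{\left(A{\left(4,3 \right)},-5 \right)} = \left(-463\right) \left(-5\right) = 2315$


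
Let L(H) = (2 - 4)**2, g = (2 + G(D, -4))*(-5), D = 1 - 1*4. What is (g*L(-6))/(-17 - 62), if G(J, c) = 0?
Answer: 40/79 ≈ 0.50633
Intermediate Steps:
D = -3 (D = 1 - 4 = -3)
g = -10 (g = (2 + 0)*(-5) = 2*(-5) = -10)
L(H) = 4 (L(H) = (-2)**2 = 4)
(g*L(-6))/(-17 - 62) = (-10*4)/(-17 - 62) = -40/(-79) = -40*(-1/79) = 40/79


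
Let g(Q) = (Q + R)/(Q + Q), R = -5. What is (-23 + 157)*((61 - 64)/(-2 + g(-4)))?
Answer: 3216/7 ≈ 459.43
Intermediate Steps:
g(Q) = (-5 + Q)/(2*Q) (g(Q) = (Q - 5)/(Q + Q) = (-5 + Q)/((2*Q)) = (-5 + Q)*(1/(2*Q)) = (-5 + Q)/(2*Q))
(-23 + 157)*((61 - 64)/(-2 + g(-4))) = (-23 + 157)*((61 - 64)/(-2 + (½)*(-5 - 4)/(-4))) = 134*(-3/(-2 + (½)*(-¼)*(-9))) = 134*(-3/(-2 + 9/8)) = 134*(-3/(-7/8)) = 134*(-3*(-8/7)) = 134*(24/7) = 3216/7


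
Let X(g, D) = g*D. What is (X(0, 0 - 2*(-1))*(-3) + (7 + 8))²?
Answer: 225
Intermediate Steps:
X(g, D) = D*g
(X(0, 0 - 2*(-1))*(-3) + (7 + 8))² = (((0 - 2*(-1))*0)*(-3) + (7 + 8))² = (((0 + 2)*0)*(-3) + 15)² = ((2*0)*(-3) + 15)² = (0*(-3) + 15)² = (0 + 15)² = 15² = 225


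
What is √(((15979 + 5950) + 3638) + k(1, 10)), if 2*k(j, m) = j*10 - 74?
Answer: √25535 ≈ 159.80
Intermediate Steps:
k(j, m) = -37 + 5*j (k(j, m) = (j*10 - 74)/2 = (10*j - 74)/2 = (-74 + 10*j)/2 = -37 + 5*j)
√(((15979 + 5950) + 3638) + k(1, 10)) = √(((15979 + 5950) + 3638) + (-37 + 5*1)) = √((21929 + 3638) + (-37 + 5)) = √(25567 - 32) = √25535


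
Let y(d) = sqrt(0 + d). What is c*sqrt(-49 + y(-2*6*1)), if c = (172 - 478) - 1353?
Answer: -1659*sqrt(-49 + 2*I*sqrt(3)) ≈ -410.24 - 11620.0*I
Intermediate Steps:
y(d) = sqrt(d)
c = -1659 (c = -306 - 1353 = -1659)
c*sqrt(-49 + y(-2*6*1)) = -1659*sqrt(-49 + sqrt(-2*6*1)) = -1659*sqrt(-49 + sqrt(-12*1)) = -1659*sqrt(-49 + sqrt(-12)) = -1659*sqrt(-49 + 2*I*sqrt(3))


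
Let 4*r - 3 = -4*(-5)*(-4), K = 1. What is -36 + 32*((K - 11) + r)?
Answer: -972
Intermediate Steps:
r = -77/4 (r = 3/4 + (-4*(-5)*(-4))/4 = 3/4 + (20*(-4))/4 = 3/4 + (1/4)*(-80) = 3/4 - 20 = -77/4 ≈ -19.250)
-36 + 32*((K - 11) + r) = -36 + 32*((1 - 11) - 77/4) = -36 + 32*(-10 - 77/4) = -36 + 32*(-117/4) = -36 - 936 = -972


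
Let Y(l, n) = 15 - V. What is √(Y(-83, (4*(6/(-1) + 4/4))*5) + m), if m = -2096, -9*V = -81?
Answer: I*√2090 ≈ 45.716*I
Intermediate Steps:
V = 9 (V = -⅑*(-81) = 9)
Y(l, n) = 6 (Y(l, n) = 15 - 1*9 = 15 - 9 = 6)
√(Y(-83, (4*(6/(-1) + 4/4))*5) + m) = √(6 - 2096) = √(-2090) = I*√2090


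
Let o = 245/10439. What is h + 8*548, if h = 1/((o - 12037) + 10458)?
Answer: 72261180985/16482936 ≈ 4384.0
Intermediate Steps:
o = 245/10439 (o = 245*(1/10439) = 245/10439 ≈ 0.023470)
h = -10439/16482936 (h = 1/((245/10439 - 12037) + 10458) = 1/(-125653998/10439 + 10458) = 1/(-16482936/10439) = -10439/16482936 ≈ -0.00063332)
h + 8*548 = -10439/16482936 + 8*548 = -10439/16482936 + 4384 = 72261180985/16482936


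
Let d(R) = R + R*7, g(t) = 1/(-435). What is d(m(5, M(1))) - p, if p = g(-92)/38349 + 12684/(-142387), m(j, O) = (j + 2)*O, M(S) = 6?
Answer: 114043359904561/339324798915 ≈ 336.09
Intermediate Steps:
g(t) = -1/435
m(j, O) = O*(2 + j) (m(j, O) = (2 + j)*O = O*(2 + j))
d(R) = 8*R (d(R) = R + 7*R = 8*R)
p = -30227469121/339324798915 (p = -1/435/38349 + 12684/(-142387) = -1/435*1/38349 + 12684*(-1/142387) = -1/16681815 - 1812/20341 = -30227469121/339324798915 ≈ -0.089081)
d(m(5, M(1))) - p = 8*(6*(2 + 5)) - 1*(-30227469121/339324798915) = 8*(6*7) + 30227469121/339324798915 = 8*42 + 30227469121/339324798915 = 336 + 30227469121/339324798915 = 114043359904561/339324798915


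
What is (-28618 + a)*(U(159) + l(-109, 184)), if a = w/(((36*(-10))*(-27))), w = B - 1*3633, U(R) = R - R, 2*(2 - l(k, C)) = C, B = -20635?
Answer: 69547807/27 ≈ 2.5758e+6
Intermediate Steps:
l(k, C) = 2 - C/2
U(R) = 0
w = -24268 (w = -20635 - 1*3633 = -20635 - 3633 = -24268)
a = -6067/2430 (a = -24268/((36*(-10))*(-27)) = -24268/((-360*(-27))) = -24268/9720 = -24268*1/9720 = -6067/2430 ≈ -2.4967)
(-28618 + a)*(U(159) + l(-109, 184)) = (-28618 - 6067/2430)*(0 + (2 - ½*184)) = -69547807*(0 + (2 - 92))/2430 = -69547807*(0 - 90)/2430 = -69547807/2430*(-90) = 69547807/27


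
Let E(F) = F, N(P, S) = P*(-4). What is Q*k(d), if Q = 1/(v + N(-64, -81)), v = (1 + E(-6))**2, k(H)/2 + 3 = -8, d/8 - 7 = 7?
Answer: -22/281 ≈ -0.078292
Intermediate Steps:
d = 112 (d = 56 + 8*7 = 56 + 56 = 112)
N(P, S) = -4*P
k(H) = -22 (k(H) = -6 + 2*(-8) = -6 - 16 = -22)
v = 25 (v = (1 - 6)**2 = (-5)**2 = 25)
Q = 1/281 (Q = 1/(25 - 4*(-64)) = 1/(25 + 256) = 1/281 ≈ 0.0035587)
Q*k(d) = (1/281)*(-22) = -22/281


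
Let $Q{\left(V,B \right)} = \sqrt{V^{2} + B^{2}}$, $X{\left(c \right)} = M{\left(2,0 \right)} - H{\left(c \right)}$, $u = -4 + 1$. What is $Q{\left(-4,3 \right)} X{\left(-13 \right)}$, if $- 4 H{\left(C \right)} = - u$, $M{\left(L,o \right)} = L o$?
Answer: $\frac{15}{4} \approx 3.75$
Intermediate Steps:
$u = -3$
$H{\left(C \right)} = - \frac{3}{4}$ ($H{\left(C \right)} = - \frac{\left(-1\right) \left(-3\right)}{4} = \left(- \frac{1}{4}\right) 3 = - \frac{3}{4}$)
$X{\left(c \right)} = \frac{3}{4}$ ($X{\left(c \right)} = 2 \cdot 0 - - \frac{3}{4} = 0 + \frac{3}{4} = \frac{3}{4}$)
$Q{\left(V,B \right)} = \sqrt{B^{2} + V^{2}}$
$Q{\left(-4,3 \right)} X{\left(-13 \right)} = \sqrt{3^{2} + \left(-4\right)^{2}} \cdot \frac{3}{4} = \sqrt{9 + 16} \cdot \frac{3}{4} = \sqrt{25} \cdot \frac{3}{4} = 5 \cdot \frac{3}{4} = \frac{15}{4}$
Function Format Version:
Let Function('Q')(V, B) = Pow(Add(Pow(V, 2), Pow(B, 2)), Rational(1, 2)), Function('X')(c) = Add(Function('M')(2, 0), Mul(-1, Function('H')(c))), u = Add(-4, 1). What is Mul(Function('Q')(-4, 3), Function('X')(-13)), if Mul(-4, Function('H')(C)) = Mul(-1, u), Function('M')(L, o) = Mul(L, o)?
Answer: Rational(15, 4) ≈ 3.7500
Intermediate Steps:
u = -3
Function('H')(C) = Rational(-3, 4) (Function('H')(C) = Mul(Rational(-1, 4), Mul(-1, -3)) = Mul(Rational(-1, 4), 3) = Rational(-3, 4))
Function('X')(c) = Rational(3, 4) (Function('X')(c) = Add(Mul(2, 0), Mul(-1, Rational(-3, 4))) = Add(0, Rational(3, 4)) = Rational(3, 4))
Function('Q')(V, B) = Pow(Add(Pow(B, 2), Pow(V, 2)), Rational(1, 2))
Mul(Function('Q')(-4, 3), Function('X')(-13)) = Mul(Pow(Add(Pow(3, 2), Pow(-4, 2)), Rational(1, 2)), Rational(3, 4)) = Mul(Pow(Add(9, 16), Rational(1, 2)), Rational(3, 4)) = Mul(Pow(25, Rational(1, 2)), Rational(3, 4)) = Mul(5, Rational(3, 4)) = Rational(15, 4)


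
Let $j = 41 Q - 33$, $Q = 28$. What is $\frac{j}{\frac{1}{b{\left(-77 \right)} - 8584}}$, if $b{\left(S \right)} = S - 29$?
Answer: $-9689350$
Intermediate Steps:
$b{\left(S \right)} = -29 + S$ ($b{\left(S \right)} = S - 29 = -29 + S$)
$j = 1115$ ($j = 41 \cdot 28 - 33 = 1148 - 33 = 1115$)
$\frac{j}{\frac{1}{b{\left(-77 \right)} - 8584}} = \frac{1115}{\frac{1}{\left(-29 - 77\right) - 8584}} = \frac{1115}{\frac{1}{-106 - 8584}} = \frac{1115}{\frac{1}{-8690}} = \frac{1115}{- \frac{1}{8690}} = 1115 \left(-8690\right) = -9689350$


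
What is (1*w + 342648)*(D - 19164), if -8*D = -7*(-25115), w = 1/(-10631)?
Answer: -1198871496656779/85048 ≈ -1.4096e+10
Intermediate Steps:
w = -1/10631 ≈ -9.4065e-5
D = -175805/8 (D = -(-7)*(-25115)/8 = -⅛*175805 = -175805/8 ≈ -21976.)
(1*w + 342648)*(D - 19164) = (1*(-1/10631) + 342648)*(-175805/8 - 19164) = (-1/10631 + 342648)*(-329117/8) = (3642690887/10631)*(-329117/8) = -1198871496656779/85048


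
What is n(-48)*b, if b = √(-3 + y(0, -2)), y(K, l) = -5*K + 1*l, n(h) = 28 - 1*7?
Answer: 21*I*√5 ≈ 46.957*I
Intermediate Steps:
n(h) = 21 (n(h) = 28 - 7 = 21)
y(K, l) = l - 5*K (y(K, l) = -5*K + l = l - 5*K)
b = I*√5 (b = √(-3 + (-2 - 5*0)) = √(-3 + (-2 + 0)) = √(-3 - 2) = √(-5) = I*√5 ≈ 2.2361*I)
n(-48)*b = 21*(I*√5) = 21*I*√5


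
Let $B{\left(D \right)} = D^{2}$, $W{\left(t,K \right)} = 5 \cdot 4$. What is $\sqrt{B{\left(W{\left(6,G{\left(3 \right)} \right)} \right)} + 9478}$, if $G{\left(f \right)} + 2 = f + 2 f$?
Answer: $\sqrt{9878} \approx 99.388$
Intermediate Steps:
$G{\left(f \right)} = -2 + 3 f$ ($G{\left(f \right)} = -2 + \left(f + 2 f\right) = -2 + 3 f$)
$W{\left(t,K \right)} = 20$
$\sqrt{B{\left(W{\left(6,G{\left(3 \right)} \right)} \right)} + 9478} = \sqrt{20^{2} + 9478} = \sqrt{400 + 9478} = \sqrt{9878}$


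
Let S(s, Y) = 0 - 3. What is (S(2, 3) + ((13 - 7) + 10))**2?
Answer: 169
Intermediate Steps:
S(s, Y) = -3
(S(2, 3) + ((13 - 7) + 10))**2 = (-3 + ((13 - 7) + 10))**2 = (-3 + (6 + 10))**2 = (-3 + 16)**2 = 13**2 = 169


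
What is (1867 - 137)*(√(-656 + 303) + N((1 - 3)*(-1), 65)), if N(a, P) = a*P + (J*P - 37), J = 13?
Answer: 1622740 + 1730*I*√353 ≈ 1.6227e+6 + 32504.0*I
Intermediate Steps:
N(a, P) = -37 + 13*P + P*a (N(a, P) = a*P + (13*P - 37) = P*a + (-37 + 13*P) = -37 + 13*P + P*a)
(1867 - 137)*(√(-656 + 303) + N((1 - 3)*(-1), 65)) = (1867 - 137)*(√(-656 + 303) + (-37 + 13*65 + 65*((1 - 3)*(-1)))) = 1730*(√(-353) + (-37 + 845 + 65*(-2*(-1)))) = 1730*(I*√353 + (-37 + 845 + 65*2)) = 1730*(I*√353 + (-37 + 845 + 130)) = 1730*(I*√353 + 938) = 1730*(938 + I*√353) = 1622740 + 1730*I*√353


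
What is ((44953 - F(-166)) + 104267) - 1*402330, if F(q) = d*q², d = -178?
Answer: 4651858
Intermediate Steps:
F(q) = -178*q²
((44953 - F(-166)) + 104267) - 1*402330 = ((44953 - (-178)*(-166)²) + 104267) - 1*402330 = ((44953 - (-178)*27556) + 104267) - 402330 = ((44953 - 1*(-4904968)) + 104267) - 402330 = ((44953 + 4904968) + 104267) - 402330 = (4949921 + 104267) - 402330 = 5054188 - 402330 = 4651858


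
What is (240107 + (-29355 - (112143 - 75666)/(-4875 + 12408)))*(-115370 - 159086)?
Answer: -16137589314392/279 ≈ -5.7841e+10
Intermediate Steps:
(240107 + (-29355 - (112143 - 75666)/(-4875 + 12408)))*(-115370 - 159086) = (240107 + (-29355 - 36477/7533))*(-274456) = (240107 + (-29355 - 1*1351/279))*(-274456) = (240107 + (-29355 - 1351/279))*(-274456) = (240107 - 8191396/279)*(-274456) = (58798457/279)*(-274456) = -16137589314392/279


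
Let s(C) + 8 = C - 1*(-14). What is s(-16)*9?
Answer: -90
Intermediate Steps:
s(C) = 6 + C (s(C) = -8 + (C - 1*(-14)) = -8 + (C + 14) = -8 + (14 + C) = 6 + C)
s(-16)*9 = (6 - 16)*9 = -10*9 = -90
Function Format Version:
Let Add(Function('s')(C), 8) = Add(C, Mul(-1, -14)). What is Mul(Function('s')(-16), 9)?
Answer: -90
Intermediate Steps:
Function('s')(C) = Add(6, C) (Function('s')(C) = Add(-8, Add(C, Mul(-1, -14))) = Add(-8, Add(C, 14)) = Add(-8, Add(14, C)) = Add(6, C))
Mul(Function('s')(-16), 9) = Mul(Add(6, -16), 9) = Mul(-10, 9) = -90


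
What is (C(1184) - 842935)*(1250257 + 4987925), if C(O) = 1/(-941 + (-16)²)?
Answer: -3601991637994632/685 ≈ -5.2584e+12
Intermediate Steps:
C(O) = -1/685 (C(O) = 1/(-941 + 256) = 1/(-685) = -1/685)
(C(1184) - 842935)*(1250257 + 4987925) = (-1/685 - 842935)*(1250257 + 4987925) = -577410476/685*6238182 = -3601991637994632/685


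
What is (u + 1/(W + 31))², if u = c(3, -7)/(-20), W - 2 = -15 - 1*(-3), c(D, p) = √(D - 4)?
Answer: (20 - 21*I)²/176400 ≈ -0.00023243 - 0.0047619*I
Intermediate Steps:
c(D, p) = √(-4 + D)
W = -10 (W = 2 + (-15 - 1*(-3)) = 2 + (-15 + 3) = 2 - 12 = -10)
u = -I/20 (u = √(-4 + 3)/(-20) = √(-1)*(-1/20) = I*(-1/20) = -I/20 ≈ -0.05*I)
(u + 1/(W + 31))² = (-I/20 + 1/(-10 + 31))² = (-I/20 + 1/21)² = (1/21 - I/20)²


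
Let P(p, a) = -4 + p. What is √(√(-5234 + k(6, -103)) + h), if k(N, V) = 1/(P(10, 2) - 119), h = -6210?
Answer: √(-79295490 + 113*I*√66833059)/113 ≈ 0.45902 + 78.805*I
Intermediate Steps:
k(N, V) = -1/113 (k(N, V) = 1/((-4 + 10) - 119) = 1/(6 - 119) = 1/(-113) = -1/113)
√(√(-5234 + k(6, -103)) + h) = √(√(-5234 - 1/113) - 6210) = √(√(-591443/113) - 6210) = √(I*√66833059/113 - 6210) = √(-6210 + I*√66833059/113)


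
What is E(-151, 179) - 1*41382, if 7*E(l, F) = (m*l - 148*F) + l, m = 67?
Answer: -326434/7 ≈ -46633.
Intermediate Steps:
E(l, F) = -148*F/7 + 68*l/7 (E(l, F) = ((67*l - 148*F) + l)/7 = ((-148*F + 67*l) + l)/7 = (-148*F + 68*l)/7 = -148*F/7 + 68*l/7)
E(-151, 179) - 1*41382 = (-148/7*179 + (68/7)*(-151)) - 1*41382 = (-26492/7 - 10268/7) - 41382 = -36760/7 - 41382 = -326434/7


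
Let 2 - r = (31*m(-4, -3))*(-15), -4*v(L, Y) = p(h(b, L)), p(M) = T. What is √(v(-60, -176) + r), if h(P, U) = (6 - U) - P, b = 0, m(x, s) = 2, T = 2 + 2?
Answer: 7*√19 ≈ 30.512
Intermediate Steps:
T = 4
h(P, U) = 6 - P - U
p(M) = 4
v(L, Y) = -1 (v(L, Y) = -¼*4 = -1)
r = 932 (r = 2 - 31*2*(-15) = 2 - 62*(-15) = 2 - 1*(-930) = 2 + 930 = 932)
√(v(-60, -176) + r) = √(-1 + 932) = √931 = 7*√19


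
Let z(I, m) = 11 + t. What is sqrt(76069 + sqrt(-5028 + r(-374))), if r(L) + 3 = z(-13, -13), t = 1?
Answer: sqrt(76069 + I*sqrt(5019)) ≈ 275.81 + 0.128*I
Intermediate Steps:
z(I, m) = 12 (z(I, m) = 11 + 1 = 12)
r(L) = 9 (r(L) = -3 + 12 = 9)
sqrt(76069 + sqrt(-5028 + r(-374))) = sqrt(76069 + sqrt(-5028 + 9)) = sqrt(76069 + sqrt(-5019)) = sqrt(76069 + I*sqrt(5019))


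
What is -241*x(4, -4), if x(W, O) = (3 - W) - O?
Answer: -723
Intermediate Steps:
x(W, O) = 3 - O - W
-241*x(4, -4) = -241*(3 - 1*(-4) - 1*4) = -241*(3 + 4 - 4) = -241*3 = -723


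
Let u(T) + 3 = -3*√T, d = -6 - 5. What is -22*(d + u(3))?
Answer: 308 + 66*√3 ≈ 422.32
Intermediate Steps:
d = -11
u(T) = -3 - 3*√T
-22*(d + u(3)) = -22*(-11 + (-3 - 3*√3)) = -22*(-14 - 3*√3) = 308 + 66*√3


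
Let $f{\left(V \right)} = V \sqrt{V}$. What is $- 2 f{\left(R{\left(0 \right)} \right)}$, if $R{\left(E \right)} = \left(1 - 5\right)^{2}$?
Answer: $-128$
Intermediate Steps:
$R{\left(E \right)} = 16$ ($R{\left(E \right)} = \left(-4\right)^{2} = 16$)
$f{\left(V \right)} = V^{\frac{3}{2}}$
$- 2 f{\left(R{\left(0 \right)} \right)} = - 2 \cdot 16^{\frac{3}{2}} = \left(-2\right) 64 = -128$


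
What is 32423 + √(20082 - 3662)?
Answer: 32423 + 2*√4105 ≈ 32551.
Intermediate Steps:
32423 + √(20082 - 3662) = 32423 + √16420 = 32423 + 2*√4105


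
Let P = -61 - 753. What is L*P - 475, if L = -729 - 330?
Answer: 861551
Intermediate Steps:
P = -814
L = -1059
L*P - 475 = -1059*(-814) - 475 = 862026 - 475 = 861551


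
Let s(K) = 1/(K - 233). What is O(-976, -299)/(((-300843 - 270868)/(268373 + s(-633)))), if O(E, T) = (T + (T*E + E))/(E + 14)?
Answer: 9646684082619/68041122916 ≈ 141.78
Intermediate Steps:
s(K) = 1/(-233 + K)
O(E, T) = (E + T + E*T)/(14 + E) (O(E, T) = (T + (E*T + E))/(14 + E) = (T + (E + E*T))/(14 + E) = (E + T + E*T)/(14 + E))
O(-976, -299)/(((-300843 - 270868)/(268373 + s(-633)))) = ((-976 - 299 - 976*(-299))/(14 - 976))/(((-300843 - 270868)/(268373 + 1/(-233 - 633)))) = ((-976 - 299 + 291824)/(-962))/((-571711/(268373 + 1/(-866)))) = (-1/962*290549)/((-571711/(268373 - 1/866))) = -290549/(962*((-571711/232411017/866))) = -290549/(962*((-571711*866/232411017))) = -290549/(962*(-495101726/232411017)) = -290549/962*(-232411017/495101726) = 9646684082619/68041122916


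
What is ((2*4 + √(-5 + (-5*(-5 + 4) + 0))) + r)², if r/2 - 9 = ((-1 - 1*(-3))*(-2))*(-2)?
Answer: 1764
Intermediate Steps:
r = 34 (r = 18 + 2*(((-1 - 1*(-3))*(-2))*(-2)) = 18 + 2*(((-1 + 3)*(-2))*(-2)) = 18 + 2*((2*(-2))*(-2)) = 18 + 2*(-4*(-2)) = 18 + 2*8 = 18 + 16 = 34)
((2*4 + √(-5 + (-5*(-5 + 4) + 0))) + r)² = ((2*4 + √(-5 + (-5*(-5 + 4) + 0))) + 34)² = ((8 + √(-5 + (-5*(-1) + 0))) + 34)² = ((8 + √(-5 + (5 + 0))) + 34)² = ((8 + √(-5 + 5)) + 34)² = ((8 + √0) + 34)² = ((8 + 0) + 34)² = (8 + 34)² = 42² = 1764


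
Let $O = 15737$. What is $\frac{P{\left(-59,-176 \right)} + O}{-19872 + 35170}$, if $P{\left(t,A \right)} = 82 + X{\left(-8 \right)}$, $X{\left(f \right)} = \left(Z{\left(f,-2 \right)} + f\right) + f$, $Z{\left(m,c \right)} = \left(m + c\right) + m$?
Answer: $\frac{15785}{15298} \approx 1.0318$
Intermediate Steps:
$Z{\left(m,c \right)} = c + 2 m$ ($Z{\left(m,c \right)} = \left(c + m\right) + m = c + 2 m$)
$X{\left(f \right)} = -2 + 4 f$ ($X{\left(f \right)} = \left(\left(-2 + 2 f\right) + f\right) + f = \left(-2 + 3 f\right) + f = -2 + 4 f$)
$P{\left(t,A \right)} = 48$ ($P{\left(t,A \right)} = 82 + \left(-2 + 4 \left(-8\right)\right) = 82 - 34 = 48$)
$\frac{P{\left(-59,-176 \right)} + O}{-19872 + 35170} = \frac{48 + 15737}{-19872 + 35170} = \frac{15785}{15298}$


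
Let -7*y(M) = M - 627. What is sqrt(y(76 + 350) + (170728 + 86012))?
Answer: 3*sqrt(1397963)/7 ≈ 506.72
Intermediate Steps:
y(M) = 627/7 - M/7 (y(M) = -(M - 627)/7 = -(-627 + M)/7 = 627/7 - M/7)
sqrt(y(76 + 350) + (170728 + 86012)) = sqrt((627/7 - (76 + 350)/7) + (170728 + 86012)) = sqrt((627/7 - 1/7*426) + 256740) = sqrt((627/7 - 426/7) + 256740) = sqrt(201/7 + 256740) = sqrt(1797381/7) = 3*sqrt(1397963)/7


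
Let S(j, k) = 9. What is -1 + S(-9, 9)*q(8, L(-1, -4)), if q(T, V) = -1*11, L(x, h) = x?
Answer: -100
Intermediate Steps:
q(T, V) = -11
-1 + S(-9, 9)*q(8, L(-1, -4)) = -1 + 9*(-11) = -1 - 99 = -100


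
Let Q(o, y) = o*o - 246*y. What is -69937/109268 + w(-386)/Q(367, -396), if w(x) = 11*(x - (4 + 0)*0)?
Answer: -16696679313/25361649140 ≈ -0.65834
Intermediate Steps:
Q(o, y) = o**2 - 246*y
w(x) = 11*x (w(x) = 11*(x - 4*0) = 11*(x - 1*0) = 11*(x + 0) = 11*x)
-69937/109268 + w(-386)/Q(367, -396) = -69937/109268 + (11*(-386))/(367**2 - 246*(-396)) = -69937*1/109268 - 4246/(134689 + 97416) = -69937/109268 - 4246/232105 = -16696679313/25361649140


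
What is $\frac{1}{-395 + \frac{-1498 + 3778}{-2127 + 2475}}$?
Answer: $- \frac{29}{11265} \approx -0.0025743$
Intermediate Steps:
$\frac{1}{-395 + \frac{-1498 + 3778}{-2127 + 2475}} = \frac{1}{-395 + \frac{2280}{348}} = \frac{1}{-395 + 2280 \cdot \frac{1}{348}} = \frac{1}{-395 + \frac{190}{29}} = \frac{1}{- \frac{11265}{29}} = - \frac{29}{11265}$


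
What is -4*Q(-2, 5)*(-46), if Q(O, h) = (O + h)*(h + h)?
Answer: 5520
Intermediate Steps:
Q(O, h) = 2*h*(O + h) (Q(O, h) = (O + h)*(2*h) = 2*h*(O + h))
-4*Q(-2, 5)*(-46) = -8*5*(-2 + 5)*(-46) = -8*5*3*(-46) = -4*30*(-46) = -120*(-46) = 5520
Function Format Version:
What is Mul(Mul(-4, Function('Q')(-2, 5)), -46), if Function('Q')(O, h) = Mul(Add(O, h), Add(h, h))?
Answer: 5520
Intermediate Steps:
Function('Q')(O, h) = Mul(2, h, Add(O, h)) (Function('Q')(O, h) = Mul(Add(O, h), Mul(2, h)) = Mul(2, h, Add(O, h)))
Mul(Mul(-4, Function('Q')(-2, 5)), -46) = Mul(Mul(-4, Mul(2, 5, Add(-2, 5))), -46) = Mul(Mul(-4, Mul(2, 5, 3)), -46) = Mul(Mul(-4, 30), -46) = Mul(-120, -46) = 5520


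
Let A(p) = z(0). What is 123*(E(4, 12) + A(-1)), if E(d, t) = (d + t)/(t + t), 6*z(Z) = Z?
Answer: 82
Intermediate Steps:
z(Z) = Z/6
E(d, t) = (d + t)/(2*t) (E(d, t) = (d + t)/((2*t)) = (d + t)*(1/(2*t)) = (d + t)/(2*t))
A(p) = 0 (A(p) = (⅙)*0 = 0)
123*(E(4, 12) + A(-1)) = 123*((½)*(4 + 12)/12 + 0) = 123*((½)*(1/12)*16 + 0) = 123*(⅔ + 0) = 123*(⅔) = 82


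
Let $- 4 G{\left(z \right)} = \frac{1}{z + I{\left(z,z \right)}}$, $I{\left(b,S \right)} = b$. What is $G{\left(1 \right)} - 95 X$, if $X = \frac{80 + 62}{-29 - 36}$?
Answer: $\frac{21571}{104} \approx 207.41$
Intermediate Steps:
$X = - \frac{142}{65}$ ($X = \frac{142}{-65} = 142 \left(- \frac{1}{65}\right) = - \frac{142}{65} \approx -2.1846$)
$G{\left(z \right)} = - \frac{1}{8 z}$ ($G{\left(z \right)} = - \frac{1}{4 \left(z + z\right)} = - \frac{1}{4 \cdot 2 z} = - \frac{\frac{1}{2} \frac{1}{z}}{4} = - \frac{1}{8 z}$)
$G{\left(1 \right)} - 95 X = - \frac{1}{8 \cdot 1} - - \frac{2698}{13} = \left(- \frac{1}{8}\right) 1 + \frac{2698}{13} = - \frac{1}{8} + \frac{2698}{13} = \frac{21571}{104}$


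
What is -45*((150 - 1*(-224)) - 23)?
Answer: -15795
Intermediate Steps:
-45*((150 - 1*(-224)) - 23) = -45*((150 + 224) - 23) = -45*(374 - 23) = -45*351 = -15795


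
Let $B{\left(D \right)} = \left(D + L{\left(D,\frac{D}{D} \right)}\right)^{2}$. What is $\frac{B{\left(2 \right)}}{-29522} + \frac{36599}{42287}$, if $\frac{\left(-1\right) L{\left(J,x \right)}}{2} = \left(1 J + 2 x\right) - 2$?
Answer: $\frac{540153265}{624198407} \approx 0.86536$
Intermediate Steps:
$L{\left(J,x \right)} = 4 - 4 x - 2 J$ ($L{\left(J,x \right)} = - 2 \left(\left(1 J + 2 x\right) - 2\right) = - 2 \left(\left(J + 2 x\right) - 2\right) = - 2 \left(-2 + J + 2 x\right) = 4 - 4 x - 2 J$)
$B{\left(D \right)} = D^{2}$ ($B{\left(D \right)} = \left(D - \left(-4 + 2 D + \frac{4 D}{D}\right)\right)^{2} = \left(D - 2 D\right)^{2} = \left(- D\right)^{2} = D^{2}$)
$\frac{B{\left(2 \right)}}{-29522} + \frac{36599}{42287} = \frac{2^{2}}{-29522} + \frac{36599}{42287} = 4 \left(- \frac{1}{29522}\right) + 36599 \cdot \frac{1}{42287} = - \frac{2}{14761} + \frac{36599}{42287} = \frac{540153265}{624198407}$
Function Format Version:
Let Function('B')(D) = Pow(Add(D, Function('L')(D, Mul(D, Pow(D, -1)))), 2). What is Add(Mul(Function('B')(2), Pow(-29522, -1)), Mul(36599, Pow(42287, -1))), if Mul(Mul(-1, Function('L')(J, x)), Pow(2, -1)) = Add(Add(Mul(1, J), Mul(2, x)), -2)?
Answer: Rational(540153265, 624198407) ≈ 0.86536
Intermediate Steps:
Function('L')(J, x) = Add(4, Mul(-4, x), Mul(-2, J)) (Function('L')(J, x) = Mul(-2, Add(Add(Mul(1, J), Mul(2, x)), -2)) = Mul(-2, Add(Add(J, Mul(2, x)), -2)) = Mul(-2, Add(-2, J, Mul(2, x))) = Add(4, Mul(-4, x), Mul(-2, J)))
Function('B')(D) = Pow(D, 2) (Function('B')(D) = Pow(Add(D, Add(4, Mul(-4, Mul(D, Pow(D, -1))), Mul(-2, D))), 2) = Pow(Add(D, Add(4, Mul(-4, 1), Mul(-2, D))), 2) = Pow(Add(D, Add(4, -4, Mul(-2, D))), 2) = Pow(Add(D, Mul(-2, D)), 2) = Pow(Mul(-1, D), 2) = Pow(D, 2))
Add(Mul(Function('B')(2), Pow(-29522, -1)), Mul(36599, Pow(42287, -1))) = Add(Mul(Pow(2, 2), Pow(-29522, -1)), Mul(36599, Pow(42287, -1))) = Add(Mul(4, Rational(-1, 29522)), Mul(36599, Rational(1, 42287))) = Add(Rational(-2, 14761), Rational(36599, 42287)) = Rational(540153265, 624198407)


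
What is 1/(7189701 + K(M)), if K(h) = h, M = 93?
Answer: 1/7189794 ≈ 1.3909e-7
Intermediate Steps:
1/(7189701 + K(M)) = 1/(7189701 + 93) = 1/7189794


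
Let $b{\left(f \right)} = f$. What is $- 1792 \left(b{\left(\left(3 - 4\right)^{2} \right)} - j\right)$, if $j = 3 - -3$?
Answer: $8960$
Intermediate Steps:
$j = 6$ ($j = 3 + 3 = 6$)
$- 1792 \left(b{\left(\left(3 - 4\right)^{2} \right)} - j\right) = - 1792 \left(\left(3 - 4\right)^{2} - 6\right) = - 1792 \left(\left(-1\right)^{2} - 6\right) = - 1792 \left(1 - 6\right) = \left(-1792\right) \left(-5\right) = 8960$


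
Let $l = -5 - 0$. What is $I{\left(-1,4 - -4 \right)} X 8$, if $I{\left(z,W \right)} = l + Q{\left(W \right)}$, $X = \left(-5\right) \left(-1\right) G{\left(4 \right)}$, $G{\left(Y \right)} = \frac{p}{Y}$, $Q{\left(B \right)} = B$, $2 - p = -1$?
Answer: $90$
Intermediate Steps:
$p = 3$ ($p = 2 - -1 = 2 + 1 = 3$)
$l = -5$ ($l = -5 + 0 = -5$)
$G{\left(Y \right)} = \frac{3}{Y}$
$X = \frac{15}{4}$ ($X = \left(-5\right) \left(-1\right) \frac{3}{4} = 5 \cdot 3 \cdot \frac{1}{4} = 5 \cdot \frac{3}{4} = \frac{15}{4} \approx 3.75$)
$I{\left(z,W \right)} = -5 + W$
$I{\left(-1,4 - -4 \right)} X 8 = \left(-5 + \left(4 - -4\right)\right) \frac{15}{4} \cdot 8 = \left(-5 + \left(4 + 4\right)\right) \frac{15}{4} \cdot 8 = \left(-5 + 8\right) \frac{15}{4} \cdot 8 = 3 \cdot \frac{15}{4} \cdot 8 = \frac{45}{4} \cdot 8 = 90$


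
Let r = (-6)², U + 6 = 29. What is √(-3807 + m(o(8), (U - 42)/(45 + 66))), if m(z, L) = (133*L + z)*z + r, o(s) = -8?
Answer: I*√43429971/111 ≈ 59.371*I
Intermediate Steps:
U = 23 (U = -6 + 29 = 23)
r = 36
m(z, L) = 36 + z*(z + 133*L) (m(z, L) = (133*L + z)*z + 36 = (z + 133*L)*z + 36 = z*(z + 133*L) + 36 = 36 + z*(z + 133*L))
√(-3807 + m(o(8), (U - 42)/(45 + 66))) = √(-3807 + (36 + (-8)² + 133*((23 - 42)/(45 + 66))*(-8))) = √(-3807 + (36 + 64 + 133*(-19/111)*(-8))) = √(-3807 + (36 + 64 + 20216/111)) = √(-3807 + 31316/111) = √(-391261/111) = I*√43429971/111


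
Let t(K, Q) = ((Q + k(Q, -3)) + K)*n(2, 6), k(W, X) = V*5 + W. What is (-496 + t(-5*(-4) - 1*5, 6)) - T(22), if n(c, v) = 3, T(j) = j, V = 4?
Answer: -377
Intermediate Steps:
k(W, X) = 20 + W (k(W, X) = 4*5 + W = 20 + W)
t(K, Q) = 60 + 3*K + 6*Q (t(K, Q) = ((Q + (20 + Q)) + K)*3 = ((20 + 2*Q) + K)*3 = (20 + K + 2*Q)*3 = 60 + 3*K + 6*Q)
(-496 + t(-5*(-4) - 1*5, 6)) - T(22) = (-496 + (60 + 3*(-5*(-4) - 1*5) + 6*6)) - 1*22 = (-496 + (60 + 3*(20 - 5) + 36)) - 22 = (-496 + (60 + 3*15 + 36)) - 22 = (-496 + (60 + 45 + 36)) - 22 = (-496 + 141) - 22 = -355 - 22 = -377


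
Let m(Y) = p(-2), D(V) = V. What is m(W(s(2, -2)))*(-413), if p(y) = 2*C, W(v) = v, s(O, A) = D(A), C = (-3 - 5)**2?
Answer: -52864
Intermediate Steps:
C = 64 (C = (-8)**2 = 64)
s(O, A) = A
p(y) = 128 (p(y) = 2*64 = 128)
m(Y) = 128
m(W(s(2, -2)))*(-413) = 128*(-413) = -52864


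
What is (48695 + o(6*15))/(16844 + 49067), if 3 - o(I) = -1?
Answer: 48699/65911 ≈ 0.73886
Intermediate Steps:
o(I) = 4 (o(I) = 3 - 1*(-1) = 3 + 1 = 4)
(48695 + o(6*15))/(16844 + 49067) = (48695 + 4)/(16844 + 49067) = 48699/65911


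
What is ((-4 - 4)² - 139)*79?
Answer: -5925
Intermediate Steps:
((-4 - 4)² - 139)*79 = ((-8)² - 139)*79 = (64 - 139)*79 = -75*79 = -5925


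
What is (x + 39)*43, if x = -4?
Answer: 1505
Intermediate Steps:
(x + 39)*43 = (-4 + 39)*43 = 35*43 = 1505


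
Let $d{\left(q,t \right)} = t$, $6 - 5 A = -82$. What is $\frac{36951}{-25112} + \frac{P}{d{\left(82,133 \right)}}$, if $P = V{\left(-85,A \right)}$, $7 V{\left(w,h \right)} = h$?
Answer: $- \frac{169797049}{116896360} \approx -1.4525$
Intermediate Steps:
$A = \frac{88}{5}$ ($A = \frac{6}{5} - - \frac{82}{5} = \frac{6}{5} + \frac{82}{5} = \frac{88}{5} \approx 17.6$)
$V{\left(w,h \right)} = \frac{h}{7}$
$P = \frac{88}{35}$ ($P = \frac{1}{7} \cdot \frac{88}{5} = \frac{88}{35} \approx 2.5143$)
$\frac{36951}{-25112} + \frac{P}{d{\left(82,133 \right)}} = \frac{36951}{-25112} + \frac{88}{35 \cdot 133} = 36951 \left(- \frac{1}{25112}\right) + \frac{88}{35} \cdot \frac{1}{133} = - \frac{36951}{25112} + \frac{88}{4655} = - \frac{169797049}{116896360}$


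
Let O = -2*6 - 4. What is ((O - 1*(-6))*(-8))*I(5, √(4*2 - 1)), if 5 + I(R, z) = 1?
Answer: -320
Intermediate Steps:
I(R, z) = -4 (I(R, z) = -5 + 1 = -4)
O = -16 (O = -12 - 4 = -16)
((O - 1*(-6))*(-8))*I(5, √(4*2 - 1)) = ((-16 - 1*(-6))*(-8))*(-4) = ((-16 + 6)*(-8))*(-4) = -10*(-8)*(-4) = 80*(-4) = -320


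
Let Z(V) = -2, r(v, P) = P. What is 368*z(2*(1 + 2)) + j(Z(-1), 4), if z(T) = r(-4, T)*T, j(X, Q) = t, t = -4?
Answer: 13244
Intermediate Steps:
j(X, Q) = -4
z(T) = T² (z(T) = T*T = T²)
368*z(2*(1 + 2)) + j(Z(-1), 4) = 368*(2*(1 + 2))² - 4 = 368*(2*3)² - 4 = 368*6² - 4 = 368*36 - 4 = 13248 - 4 = 13244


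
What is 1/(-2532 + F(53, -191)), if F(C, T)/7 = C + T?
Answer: -1/3498 ≈ -0.00028588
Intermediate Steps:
F(C, T) = 7*C + 7*T (F(C, T) = 7*(C + T) = 7*C + 7*T)
1/(-2532 + F(53, -191)) = 1/(-2532 + (7*53 + 7*(-191))) = 1/(-2532 + (371 - 1337)) = 1/(-2532 - 966) = 1/(-3498) = -1/3498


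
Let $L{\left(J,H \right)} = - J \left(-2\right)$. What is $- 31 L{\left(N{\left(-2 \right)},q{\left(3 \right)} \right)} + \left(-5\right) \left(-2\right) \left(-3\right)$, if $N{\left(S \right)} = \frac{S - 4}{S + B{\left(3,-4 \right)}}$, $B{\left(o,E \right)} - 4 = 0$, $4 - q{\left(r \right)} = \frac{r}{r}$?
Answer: $156$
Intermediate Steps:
$q{\left(r \right)} = 3$ ($q{\left(r \right)} = 4 - \frac{r}{r} = 4 - 1 = 3$)
$B{\left(o,E \right)} = 4$ ($B{\left(o,E \right)} = 4 + 0 = 4$)
$N{\left(S \right)} = \frac{-4 + S}{4 + S}$ ($N{\left(S \right)} = \frac{S - 4}{S + 4} = \frac{-4 + S}{4 + S}$)
$L{\left(J,H \right)} = 2 J$
$- 31 L{\left(N{\left(-2 \right)},q{\left(3 \right)} \right)} + \left(-5\right) \left(-2\right) \left(-3\right) = - 31 \cdot 2 \frac{-4 - 2}{4 - 2} + \left(-5\right) \left(-2\right) \left(-3\right) = - 31 \cdot 2 \cdot \frac{1}{2} \left(-6\right) + 10 \left(-3\right) = - 31 \cdot 2 \cdot \frac{1}{2} \left(-6\right) - 30 = - 31 \cdot 2 \left(-3\right) - 30 = \left(-31\right) \left(-6\right) - 30 = 186 - 30 = 156$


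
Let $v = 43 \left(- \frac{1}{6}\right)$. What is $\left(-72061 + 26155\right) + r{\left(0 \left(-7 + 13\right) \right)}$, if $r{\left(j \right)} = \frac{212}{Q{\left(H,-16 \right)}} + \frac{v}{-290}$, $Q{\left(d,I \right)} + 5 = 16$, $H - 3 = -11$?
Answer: $- \frac{878271487}{19140} \approx -45887.0$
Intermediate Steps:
$H = -8$ ($H = 3 - 11 = -8$)
$Q{\left(d,I \right)} = 11$ ($Q{\left(d,I \right)} = -5 + 16 = 11$)
$v = - \frac{43}{6}$ ($v = 43 \left(\left(-1\right) \frac{1}{6}\right) = 43 \left(- \frac{1}{6}\right) = - \frac{43}{6} \approx -7.1667$)
$r{\left(j \right)} = \frac{369353}{19140}$ ($r{\left(j \right)} = \frac{212}{11} - \frac{43}{6 \left(-290\right)} = 212 \cdot \frac{1}{11} - - \frac{43}{1740} = \frac{212}{11} + \frac{43}{1740} = \frac{369353}{19140}$)
$\left(-72061 + 26155\right) + r{\left(0 \left(-7 + 13\right) \right)} = \left(-72061 + 26155\right) + \frac{369353}{19140} = -45906 + \frac{369353}{19140} = - \frac{878271487}{19140}$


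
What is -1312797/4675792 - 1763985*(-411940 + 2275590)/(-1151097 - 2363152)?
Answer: 15371430813959243547/16431897360208 ≈ 9.3546e+5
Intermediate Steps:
-1312797/4675792 - 1763985*(-411940 + 2275590)/(-1151097 - 2363152) = -1312797*1/4675792 - 1763985/((-3514249/1863650)) = -1312797/4675792 - 1763985/((-3514249*1/1863650)) = -1312797/4675792 - 1763985/(-3514249/1863650) = -1312797/4675792 - 1763985*(-1863650/3514249) = -1312797/4675792 + 3287450645250/3514249 = 15371430813959243547/16431897360208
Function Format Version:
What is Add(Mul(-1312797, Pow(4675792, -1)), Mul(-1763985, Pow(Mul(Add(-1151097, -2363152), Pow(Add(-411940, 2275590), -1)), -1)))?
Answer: Rational(15371430813959243547, 16431897360208) ≈ 9.3546e+5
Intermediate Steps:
Add(Mul(-1312797, Pow(4675792, -1)), Mul(-1763985, Pow(Mul(Add(-1151097, -2363152), Pow(Add(-411940, 2275590), -1)), -1))) = Add(Mul(-1312797, Rational(1, 4675792)), Mul(-1763985, Pow(Mul(-3514249, Pow(1863650, -1)), -1))) = Add(Rational(-1312797, 4675792), Mul(-1763985, Pow(Mul(-3514249, Rational(1, 1863650)), -1))) = Add(Rational(-1312797, 4675792), Mul(-1763985, Pow(Rational(-3514249, 1863650), -1))) = Add(Rational(-1312797, 4675792), Mul(-1763985, Rational(-1863650, 3514249))) = Add(Rational(-1312797, 4675792), Rational(3287450645250, 3514249)) = Rational(15371430813959243547, 16431897360208)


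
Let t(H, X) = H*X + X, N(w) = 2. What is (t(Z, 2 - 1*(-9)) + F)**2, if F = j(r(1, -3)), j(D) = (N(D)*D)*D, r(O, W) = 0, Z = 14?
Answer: 27225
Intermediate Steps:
j(D) = 2*D**2 (j(D) = (2*D)*D = 2*D**2)
F = 0 (F = 2*0**2 = 2*0 = 0)
t(H, X) = X + H*X
(t(Z, 2 - 1*(-9)) + F)**2 = ((2 - 1*(-9))*(1 + 14) + 0)**2 = ((2 + 9)*15 + 0)**2 = (11*15 + 0)**2 = (165 + 0)**2 = 165**2 = 27225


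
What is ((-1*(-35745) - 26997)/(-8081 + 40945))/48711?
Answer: 729/133403192 ≈ 5.4646e-6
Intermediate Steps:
((-1*(-35745) - 26997)/(-8081 + 40945))/48711 = ((35745 - 26997)/32864)*(1/48711) = (8748*(1/32864))*(1/48711) = (2187/8216)*(1/48711) = 729/133403192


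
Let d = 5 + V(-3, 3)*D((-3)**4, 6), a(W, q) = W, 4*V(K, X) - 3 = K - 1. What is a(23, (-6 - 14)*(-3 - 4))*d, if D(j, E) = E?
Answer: 161/2 ≈ 80.500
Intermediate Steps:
V(K, X) = 1/2 + K/4 (V(K, X) = 3/4 + (K - 1)/4 = 3/4 + (-1 + K)/4 = 3/4 + (-1/4 + K/4) = 1/2 + K/4)
d = 7/2 (d = 5 + (1/2 + (1/4)*(-3))*6 = 5 + (1/2 - 3/4)*6 = 5 - 1/4*6 = 5 - 3/2 = 7/2 ≈ 3.5000)
a(23, (-6 - 14)*(-3 - 4))*d = 23*(7/2) = 161/2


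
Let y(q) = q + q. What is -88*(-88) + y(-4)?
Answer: 7736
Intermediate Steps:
y(q) = 2*q
-88*(-88) + y(-4) = -88*(-88) + 2*(-4) = 7744 - 8 = 7736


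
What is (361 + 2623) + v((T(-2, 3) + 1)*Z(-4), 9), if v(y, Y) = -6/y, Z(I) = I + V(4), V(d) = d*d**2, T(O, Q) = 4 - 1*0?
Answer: 149199/50 ≈ 2984.0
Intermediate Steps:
T(O, Q) = 4 (T(O, Q) = 4 + 0 = 4)
V(d) = d**3
Z(I) = 64 + I (Z(I) = I + 4**3 = I + 64 = 64 + I)
(361 + 2623) + v((T(-2, 3) + 1)*Z(-4), 9) = (361 + 2623) - 6*1/((4 + 1)*(64 - 4)) = 2984 - 6/(5*60) = 2984 - 6/300 = 2984 - 6*1/300 = 2984 - 1/50 = 149199/50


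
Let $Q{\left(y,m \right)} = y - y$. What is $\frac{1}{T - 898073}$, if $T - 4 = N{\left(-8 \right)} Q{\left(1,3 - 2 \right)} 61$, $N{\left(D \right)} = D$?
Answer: $- \frac{1}{898069} \approx -1.1135 \cdot 10^{-6}$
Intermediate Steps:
$Q{\left(y,m \right)} = 0$
$T = 4$ ($T = 4 + \left(-8\right) 0 \cdot 61 = 4 + 0 \cdot 61 = 4 + 0 = 4$)
$\frac{1}{T - 898073} = \frac{1}{4 - 898073} = \frac{1}{-898069} = - \frac{1}{898069}$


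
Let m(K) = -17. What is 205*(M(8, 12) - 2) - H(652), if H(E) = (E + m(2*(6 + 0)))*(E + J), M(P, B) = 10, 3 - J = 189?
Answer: -294270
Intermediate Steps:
J = -186 (J = 3 - 1*189 = 3 - 189 = -186)
H(E) = (-186 + E)*(-17 + E) (H(E) = (E - 17)*(E - 186) = (-17 + E)*(-186 + E) = (-186 + E)*(-17 + E))
205*(M(8, 12) - 2) - H(652) = 205*(10 - 2) - (3162 + 652² - 203*652) = 205*8 - (3162 + 425104 - 132356) = 1640 - 1*295910 = 1640 - 295910 = -294270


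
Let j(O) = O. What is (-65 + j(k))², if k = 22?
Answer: 1849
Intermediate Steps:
(-65 + j(k))² = (-65 + 22)² = (-43)² = 1849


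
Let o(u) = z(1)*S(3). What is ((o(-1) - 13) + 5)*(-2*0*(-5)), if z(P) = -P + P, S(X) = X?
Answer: 0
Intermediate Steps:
z(P) = 0
o(u) = 0 (o(u) = 0*3 = 0)
((o(-1) - 13) + 5)*(-2*0*(-5)) = ((0 - 13) + 5)*(-2*0*(-5)) = (-13 + 5)*(0*(-5)) = -8*0 = 0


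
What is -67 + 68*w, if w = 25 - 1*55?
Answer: -2107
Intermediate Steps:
w = -30 (w = 25 - 55 = -30)
-67 + 68*w = -67 + 68*(-30) = -67 - 2040 = -2107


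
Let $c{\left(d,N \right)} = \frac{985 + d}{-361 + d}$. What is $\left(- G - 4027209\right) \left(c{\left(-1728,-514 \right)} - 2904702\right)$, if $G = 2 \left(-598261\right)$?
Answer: $\frac{17176387172281945}{2089} \approx 8.2223 \cdot 10^{12}$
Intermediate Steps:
$G = -1196522$
$c{\left(d,N \right)} = \frac{985 + d}{-361 + d}$
$\left(- G - 4027209\right) \left(c{\left(-1728,-514 \right)} - 2904702\right) = \left(\left(-1\right) \left(-1196522\right) - 4027209\right) \left(\frac{985 - 1728}{-361 - 1728} - 2904702\right) = \left(1196522 - 4027209\right) \left(\frac{1}{-2089} \left(-743\right) - 2904702\right) = - 2830687 \left(\left(- \frac{1}{2089}\right) \left(-743\right) - 2904702\right) = - 2830687 \left(\frac{743}{2089} - 2904702\right) = \left(-2830687\right) \left(- \frac{6067921735}{2089}\right) = \frac{17176387172281945}{2089}$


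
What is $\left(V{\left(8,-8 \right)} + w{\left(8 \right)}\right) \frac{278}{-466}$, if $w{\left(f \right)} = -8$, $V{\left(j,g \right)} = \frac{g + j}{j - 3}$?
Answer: $\frac{1112}{233} \approx 4.7725$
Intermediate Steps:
$V{\left(j,g \right)} = \frac{g + j}{-3 + j}$
$\left(V{\left(8,-8 \right)} + w{\left(8 \right)}\right) \frac{278}{-466} = \left(\frac{-8 + 8}{-3 + 8} - 8\right) \frac{278}{-466} = \left(\frac{1}{5} \cdot 0 - 8\right) 278 \left(- \frac{1}{466}\right) = \left(\frac{1}{5} \cdot 0 - 8\right) \left(- \frac{139}{233}\right) = \left(0 - 8\right) \left(- \frac{139}{233}\right) = \left(-8\right) \left(- \frac{139}{233}\right) = \frac{1112}{233}$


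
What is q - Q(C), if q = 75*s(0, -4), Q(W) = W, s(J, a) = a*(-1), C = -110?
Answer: 410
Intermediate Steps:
s(J, a) = -a
q = 300 (q = 75*(-1*(-4)) = 75*4 = 300)
q - Q(C) = 300 - 1*(-110) = 300 + 110 = 410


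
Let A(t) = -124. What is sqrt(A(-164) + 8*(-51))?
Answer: 2*I*sqrt(133) ≈ 23.065*I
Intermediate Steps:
sqrt(A(-164) + 8*(-51)) = sqrt(-124 + 8*(-51)) = sqrt(-124 - 408) = sqrt(-532) = 2*I*sqrt(133)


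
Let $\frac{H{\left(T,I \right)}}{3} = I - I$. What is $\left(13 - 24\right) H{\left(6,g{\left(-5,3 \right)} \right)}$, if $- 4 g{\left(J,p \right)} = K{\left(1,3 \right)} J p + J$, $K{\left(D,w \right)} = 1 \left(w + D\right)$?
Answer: $0$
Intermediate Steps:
$K{\left(D,w \right)} = D + w$ ($K{\left(D,w \right)} = 1 \left(D + w\right) = D + w$)
$g{\left(J,p \right)} = - \frac{J}{4} - J p$ ($g{\left(J,p \right)} = - \frac{\left(1 + 3\right) J p + J}{4} = - \frac{4 J p + J}{4} = - \frac{J + 4 J p}{4} = - \frac{J}{4} - J p$)
$H{\left(T,I \right)} = 0$ ($H{\left(T,I \right)} = 3 \left(I - I\right) = 3 \cdot 0 = 0$)
$\left(13 - 24\right) H{\left(6,g{\left(-5,3 \right)} \right)} = \left(13 - 24\right) 0 = \left(-11\right) 0 = 0$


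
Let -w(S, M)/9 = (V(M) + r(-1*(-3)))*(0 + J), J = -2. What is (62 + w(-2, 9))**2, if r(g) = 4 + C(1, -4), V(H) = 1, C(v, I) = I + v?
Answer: 9604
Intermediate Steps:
r(g) = 1 (r(g) = 4 + (-4 + 1) = 4 - 3 = 1)
w(S, M) = 36 (w(S, M) = -9*(1 + 1)*(0 - 2) = -18*(-2) = -9*(-4) = 36)
(62 + w(-2, 9))**2 = (62 + 36)**2 = 98**2 = 9604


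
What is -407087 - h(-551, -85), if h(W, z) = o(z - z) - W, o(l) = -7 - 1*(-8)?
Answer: -407639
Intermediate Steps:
o(l) = 1 (o(l) = -7 + 8 = 1)
h(W, z) = 1 - W
-407087 - h(-551, -85) = -407087 - (1 - 1*(-551)) = -407087 - (1 + 551) = -407087 - 1*552 = -407087 - 552 = -407639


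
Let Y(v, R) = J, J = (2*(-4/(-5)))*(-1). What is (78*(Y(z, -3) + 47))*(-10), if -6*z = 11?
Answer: -35412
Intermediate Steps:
z = -11/6 (z = -⅙*11 = -11/6 ≈ -1.8333)
J = -8/5 (J = (2*(-4*(-⅕)))*(-1) = (2*(⅘))*(-1) = (8/5)*(-1) = -8/5 ≈ -1.6000)
Y(v, R) = -8/5
(78*(Y(z, -3) + 47))*(-10) = (78*(-8/5 + 47))*(-10) = (78*(227/5))*(-10) = (17706/5)*(-10) = -35412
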